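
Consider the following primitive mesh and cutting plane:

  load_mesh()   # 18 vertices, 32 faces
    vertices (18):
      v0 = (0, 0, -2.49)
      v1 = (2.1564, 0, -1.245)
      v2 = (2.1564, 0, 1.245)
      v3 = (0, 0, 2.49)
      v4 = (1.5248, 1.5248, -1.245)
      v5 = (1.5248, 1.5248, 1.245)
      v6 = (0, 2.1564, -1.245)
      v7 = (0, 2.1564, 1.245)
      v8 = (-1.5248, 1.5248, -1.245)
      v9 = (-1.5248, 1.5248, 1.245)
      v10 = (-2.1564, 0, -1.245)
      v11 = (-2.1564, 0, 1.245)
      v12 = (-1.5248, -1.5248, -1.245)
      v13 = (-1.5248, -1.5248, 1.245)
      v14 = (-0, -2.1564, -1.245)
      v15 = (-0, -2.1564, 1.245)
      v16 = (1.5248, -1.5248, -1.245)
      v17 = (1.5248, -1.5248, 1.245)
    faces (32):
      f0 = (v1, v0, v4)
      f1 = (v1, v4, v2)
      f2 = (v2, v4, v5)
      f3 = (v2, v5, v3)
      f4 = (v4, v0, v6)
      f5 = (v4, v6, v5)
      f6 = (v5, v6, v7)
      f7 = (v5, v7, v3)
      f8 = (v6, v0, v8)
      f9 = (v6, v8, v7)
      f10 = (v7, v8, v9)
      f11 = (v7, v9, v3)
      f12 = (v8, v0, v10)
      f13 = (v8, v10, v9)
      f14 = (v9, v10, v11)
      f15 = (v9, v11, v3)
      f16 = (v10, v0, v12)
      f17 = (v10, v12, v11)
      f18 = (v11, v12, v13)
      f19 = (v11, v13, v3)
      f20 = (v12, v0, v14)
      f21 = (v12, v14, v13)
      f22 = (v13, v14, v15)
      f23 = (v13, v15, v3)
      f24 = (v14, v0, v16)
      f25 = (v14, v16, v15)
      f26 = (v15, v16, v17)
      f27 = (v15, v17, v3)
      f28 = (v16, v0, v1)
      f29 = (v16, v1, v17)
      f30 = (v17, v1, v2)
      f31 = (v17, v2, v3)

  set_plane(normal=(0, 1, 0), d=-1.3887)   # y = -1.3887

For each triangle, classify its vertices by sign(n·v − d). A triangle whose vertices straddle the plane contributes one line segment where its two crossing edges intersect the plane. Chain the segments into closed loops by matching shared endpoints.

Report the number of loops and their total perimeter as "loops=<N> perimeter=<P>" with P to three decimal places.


Straddling triangles (12 of 32):
  (v10,v0,v12) [++-] → (-1.3887, -1.3887, -1.35613)–(-1.58118, -1.3887, -1.245)  len=0.2223
  (v10,v12,v11) [+-+] → (-1.58118, -1.3887, -1.245)–(-1.58118, -1.3887, -1.02275)  len=0.2223
  (v11,v12,v13) [+--] → (-1.58118, -1.3887, -1.02275)–(-1.58118, -1.3887, 1.245)  len=2.2677
  (v11,v13,v3) [+-+] → (-1.58118, -1.3887, 1.245)–(-1.3887, -1.3887, 1.35613)  len=0.2223
  (v12,v0,v14) [-+-] → (-1.3887, -1.3887, -1.35613)–(0, -1.3887, -1.68823)  len=1.4279
  (v13,v15,v3) [--+] → (0, -1.3887, 1.68823)–(-1.3887, -1.3887, 1.35613)  len=1.4279
  (v14,v0,v16) [-+-] → (0, -1.3887, -1.68823)–(1.3887, -1.3887, -1.35613)  len=1.4279
  (v15,v17,v3) [--+] → (1.3887, -1.3887, 1.35613)–(0, -1.3887, 1.68823)  len=1.4279
  (v16,v0,v1) [-++] → (1.3887, -1.3887, -1.35613)–(1.58118, -1.3887, -1.245)  len=0.2223
  (v16,v1,v17) [-+-] → (1.58118, -1.3887, -1.245)–(1.58118, -1.3887, 1.02275)  len=2.2677
  (v17,v1,v2) [-++] → (1.58118, -1.3887, 1.02275)–(1.58118, -1.3887, 1.245)  len=0.2223
  (v17,v2,v3) [-++] → (1.58118, -1.3887, 1.245)–(1.3887, -1.3887, 1.35613)  len=0.2223

Chained into 1 loop(s):
  loop 1: 12 segments, perimeter = 11.5804
Total perimeter = 11.580

loops=1 perimeter=11.580


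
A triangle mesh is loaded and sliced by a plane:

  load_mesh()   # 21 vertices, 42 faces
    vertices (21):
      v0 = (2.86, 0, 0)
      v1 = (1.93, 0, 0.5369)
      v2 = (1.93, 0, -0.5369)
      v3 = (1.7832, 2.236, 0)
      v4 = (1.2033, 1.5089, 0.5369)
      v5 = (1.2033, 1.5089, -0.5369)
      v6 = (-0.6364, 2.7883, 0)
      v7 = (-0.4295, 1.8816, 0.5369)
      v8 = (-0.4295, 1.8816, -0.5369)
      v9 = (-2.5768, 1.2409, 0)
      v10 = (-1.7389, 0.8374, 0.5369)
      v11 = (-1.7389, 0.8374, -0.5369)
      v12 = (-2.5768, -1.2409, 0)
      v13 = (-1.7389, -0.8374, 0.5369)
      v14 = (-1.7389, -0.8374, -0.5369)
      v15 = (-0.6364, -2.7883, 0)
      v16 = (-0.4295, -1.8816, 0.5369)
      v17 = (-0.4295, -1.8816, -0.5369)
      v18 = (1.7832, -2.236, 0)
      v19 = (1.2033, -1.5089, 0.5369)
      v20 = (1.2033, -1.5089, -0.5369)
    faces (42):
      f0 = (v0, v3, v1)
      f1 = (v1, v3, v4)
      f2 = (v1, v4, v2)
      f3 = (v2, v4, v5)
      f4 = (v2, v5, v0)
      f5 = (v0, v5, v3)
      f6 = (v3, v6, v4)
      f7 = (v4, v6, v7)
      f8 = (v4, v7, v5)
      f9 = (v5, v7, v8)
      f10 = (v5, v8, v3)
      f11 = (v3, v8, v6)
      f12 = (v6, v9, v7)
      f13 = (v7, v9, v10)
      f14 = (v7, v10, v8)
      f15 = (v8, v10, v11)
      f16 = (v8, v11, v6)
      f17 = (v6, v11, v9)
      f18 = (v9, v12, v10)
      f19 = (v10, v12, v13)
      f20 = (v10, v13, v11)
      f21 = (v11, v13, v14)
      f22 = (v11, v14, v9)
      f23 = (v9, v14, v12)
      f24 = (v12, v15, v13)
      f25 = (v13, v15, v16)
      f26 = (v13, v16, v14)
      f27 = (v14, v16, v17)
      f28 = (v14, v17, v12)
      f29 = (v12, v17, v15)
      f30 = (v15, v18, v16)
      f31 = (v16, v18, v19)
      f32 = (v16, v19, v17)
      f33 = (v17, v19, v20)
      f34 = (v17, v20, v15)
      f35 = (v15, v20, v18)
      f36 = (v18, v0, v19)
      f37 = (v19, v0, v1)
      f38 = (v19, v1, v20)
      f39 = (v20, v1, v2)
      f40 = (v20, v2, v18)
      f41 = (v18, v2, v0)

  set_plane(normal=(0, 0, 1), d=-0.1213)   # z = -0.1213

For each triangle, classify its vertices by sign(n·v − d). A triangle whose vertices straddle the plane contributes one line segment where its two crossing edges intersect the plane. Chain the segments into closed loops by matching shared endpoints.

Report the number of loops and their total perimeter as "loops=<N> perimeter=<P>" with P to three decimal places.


loops=2 perimeter=27.820

Straddling triangles (28 of 42):
  (v1,v4,v2) [++-] → (1.64874, 0.584, -0.1213)–(1.93, 0, -0.1213)  len=0.6482
  (v2,v4,v5) [-+-] → (1.64874, 0.584, -0.1213)–(1.2033, 1.5089, -0.1213)  len=1.0266
  (v2,v5,v0) [--+] → (2.48571, 0.340901, -0.1213)–(2.64989, 0, -0.1213)  len=0.3784
  (v0,v5,v3) [+-+] → (2.48571, 0.340901, -0.1213)–(1.65219, 2.07173, -0.1213)  len=1.9211
  (v4,v7,v5) [++-] → (0.571346, 1.65315, -0.1213)–(1.2033, 1.5089, -0.1213)  len=0.6482
  (v5,v7,v8) [-+-] → (0.571346, 1.65315, -0.1213)–(-0.4295, 1.8816, -0.1213)  len=1.0266
  (v5,v8,v3) [--+] → (1.28329, 2.15593, -0.1213)–(1.65219, 2.07173, -0.1213)  len=0.3784
  (v3,v8,v6) [+-+] → (1.28329, 2.15593, -0.1213)–(-0.589656, 2.58345, -0.1213)  len=1.9211
  (v7,v10,v8) [++-] → (-0.936286, 1.47746, -0.1213)–(-0.4295, 1.8816, -0.1213)  len=0.6482
  (v8,v10,v11) [-+-] → (-0.936286, 1.47746, -0.1213)–(-1.7389, 0.8374, -0.1213)  len=1.0266
  (v8,v11,v6) [--+] → (-0.885484, 2.34754, -0.1213)–(-0.589656, 2.58345, -0.1213)  len=0.3784
  (v6,v11,v9) [+-+] → (-0.885484, 2.34754, -0.1213)–(-2.3875, 1.14974, -0.1213)  len=1.9211
  (v10,v13,v11) [++-] → (-1.7389, 0.189191, -0.1213)–(-1.7389, 0.8374, -0.1213)  len=0.6482
  (v11,v13,v14) [-+-] → (-1.7389, 0.189191, -0.1213)–(-1.7389, -0.8374, -0.1213)  len=1.0266
  (v11,v14,v9) [--+] → (-2.3875, 0.771357, -0.1213)–(-2.3875, 1.14974, -0.1213)  len=0.3784
  (v9,v14,v12) [+-+] → (-2.3875, 0.771357, -0.1213)–(-2.3875, -1.14974, -0.1213)  len=1.9211
  (v13,v16,v14) [++-] → (-1.23211, -1.24154, -0.1213)–(-1.7389, -0.8374, -0.1213)  len=0.6482
  (v14,v16,v17) [-+-] → (-1.23211, -1.24154, -0.1213)–(-0.4295, -1.8816, -0.1213)  len=1.0266
  (v14,v17,v12) [--+] → (-2.09167, -1.38565, -0.1213)–(-2.3875, -1.14974, -0.1213)  len=0.3784
  (v12,v17,v15) [+-+] → (-2.09167, -1.38565, -0.1213)–(-0.589656, -2.58345, -0.1213)  len=1.9211
  (v16,v19,v17) [++-] → (0.202454, -1.73735, -0.1213)–(-0.4295, -1.8816, -0.1213)  len=0.6482
  (v17,v19,v20) [-+-] → (0.202454, -1.73735, -0.1213)–(1.2033, -1.5089, -0.1213)  len=1.0266
  (v17,v20,v15) [--+] → (-0.220763, -2.49925, -0.1213)–(-0.589656, -2.58345, -0.1213)  len=0.3784
  (v15,v20,v18) [+-+] → (-0.220763, -2.49925, -0.1213)–(1.65219, -2.07173, -0.1213)  len=1.9211
  (v19,v1,v20) [++-] → (1.48456, -0.9249, -0.1213)–(1.2033, -1.5089, -0.1213)  len=0.6482
  (v20,v1,v2) [-+-] → (1.48456, -0.9249, -0.1213)–(1.93, 0, -0.1213)  len=1.0266
  (v20,v2,v18) [--+] → (1.81637, -1.73083, -0.1213)–(1.65219, -2.07173, -0.1213)  len=0.3784
  (v18,v2,v0) [+-+] → (1.81637, -1.73083, -0.1213)–(2.64989, 0, -0.1213)  len=1.9211

Chained into 2 loop(s):
  loop 1: 14 segments, perimeter = 11.7235
  loop 2: 14 segments, perimeter = 16.0964
Total perimeter = 27.820


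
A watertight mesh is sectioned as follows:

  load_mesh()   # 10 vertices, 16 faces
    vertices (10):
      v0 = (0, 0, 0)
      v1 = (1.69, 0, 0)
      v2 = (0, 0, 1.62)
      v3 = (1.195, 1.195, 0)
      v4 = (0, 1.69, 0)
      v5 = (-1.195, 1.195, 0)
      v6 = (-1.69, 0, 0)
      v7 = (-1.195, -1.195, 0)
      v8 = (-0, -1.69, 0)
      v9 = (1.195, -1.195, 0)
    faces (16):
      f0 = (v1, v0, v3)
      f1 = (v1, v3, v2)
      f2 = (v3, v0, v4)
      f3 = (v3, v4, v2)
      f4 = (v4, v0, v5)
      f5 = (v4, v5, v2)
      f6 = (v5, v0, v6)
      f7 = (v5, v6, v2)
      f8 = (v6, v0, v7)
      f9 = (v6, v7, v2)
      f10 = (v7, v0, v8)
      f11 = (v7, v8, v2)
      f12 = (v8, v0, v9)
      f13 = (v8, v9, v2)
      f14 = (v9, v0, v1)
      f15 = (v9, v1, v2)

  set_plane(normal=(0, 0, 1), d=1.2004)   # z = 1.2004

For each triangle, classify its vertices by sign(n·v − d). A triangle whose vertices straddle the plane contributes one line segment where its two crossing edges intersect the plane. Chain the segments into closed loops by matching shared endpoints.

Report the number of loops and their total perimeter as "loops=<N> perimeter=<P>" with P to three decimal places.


loops=1 perimeter=2.680

Straddling triangles (8 of 16):
  (v1,v3,v2) [--+] → (0.30952, 0.30952, 1.2004)–(0.437731, 0, 1.2004)  len=0.3350
  (v3,v4,v2) [--+] → (0, 0.437731, 1.2004)–(0.30952, 0.30952, 1.2004)  len=0.3350
  (v4,v5,v2) [--+] → (-0.30952, 0.30952, 1.2004)–(0, 0.437731, 1.2004)  len=0.3350
  (v5,v6,v2) [--+] → (-0.437731, 0, 1.2004)–(-0.30952, 0.30952, 1.2004)  len=0.3350
  (v6,v7,v2) [--+] → (-0.30952, -0.30952, 1.2004)–(-0.437731, 0, 1.2004)  len=0.3350
  (v7,v8,v2) [--+] → (0, -0.437731, 1.2004)–(-0.30952, -0.30952, 1.2004)  len=0.3350
  (v8,v9,v2) [--+] → (0.30952, -0.30952, 1.2004)–(0, -0.437731, 1.2004)  len=0.3350
  (v9,v1,v2) [--+] → (0.437731, 0, 1.2004)–(0.30952, -0.30952, 1.2004)  len=0.3350

Chained into 1 loop(s):
  loop 1: 8 segments, perimeter = 2.6802
Total perimeter = 2.680


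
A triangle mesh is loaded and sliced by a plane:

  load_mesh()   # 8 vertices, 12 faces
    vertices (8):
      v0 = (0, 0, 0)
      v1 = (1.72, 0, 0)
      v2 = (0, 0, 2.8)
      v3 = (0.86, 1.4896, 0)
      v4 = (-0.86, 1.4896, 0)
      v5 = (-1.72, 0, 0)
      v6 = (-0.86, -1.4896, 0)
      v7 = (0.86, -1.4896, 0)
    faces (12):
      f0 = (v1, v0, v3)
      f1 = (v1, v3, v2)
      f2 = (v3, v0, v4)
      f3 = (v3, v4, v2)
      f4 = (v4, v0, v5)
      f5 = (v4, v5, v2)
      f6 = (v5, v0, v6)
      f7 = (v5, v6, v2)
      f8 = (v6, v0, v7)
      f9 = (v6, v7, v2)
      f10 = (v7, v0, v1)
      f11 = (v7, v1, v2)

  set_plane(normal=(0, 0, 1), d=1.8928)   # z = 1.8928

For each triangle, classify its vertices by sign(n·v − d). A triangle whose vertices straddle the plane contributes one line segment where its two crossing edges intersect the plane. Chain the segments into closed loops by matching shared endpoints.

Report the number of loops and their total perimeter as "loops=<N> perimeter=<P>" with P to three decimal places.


Straddling triangles (6 of 12):
  (v1,v3,v2) [--+] → (0.27864, 0.48263, 1.8928)–(0.55728, 0, 1.8928)  len=0.5573
  (v3,v4,v2) [--+] → (-0.27864, 0.48263, 1.8928)–(0.27864, 0.48263, 1.8928)  len=0.5573
  (v4,v5,v2) [--+] → (-0.55728, 0, 1.8928)–(-0.27864, 0.48263, 1.8928)  len=0.5573
  (v5,v6,v2) [--+] → (-0.27864, -0.48263, 1.8928)–(-0.55728, 0, 1.8928)  len=0.5573
  (v6,v7,v2) [--+] → (0.27864, -0.48263, 1.8928)–(-0.27864, -0.48263, 1.8928)  len=0.5573
  (v7,v1,v2) [--+] → (0.55728, 0, 1.8928)–(0.27864, -0.48263, 1.8928)  len=0.5573

Chained into 1 loop(s):
  loop 1: 6 segments, perimeter = 3.3437
Total perimeter = 3.344

loops=1 perimeter=3.344


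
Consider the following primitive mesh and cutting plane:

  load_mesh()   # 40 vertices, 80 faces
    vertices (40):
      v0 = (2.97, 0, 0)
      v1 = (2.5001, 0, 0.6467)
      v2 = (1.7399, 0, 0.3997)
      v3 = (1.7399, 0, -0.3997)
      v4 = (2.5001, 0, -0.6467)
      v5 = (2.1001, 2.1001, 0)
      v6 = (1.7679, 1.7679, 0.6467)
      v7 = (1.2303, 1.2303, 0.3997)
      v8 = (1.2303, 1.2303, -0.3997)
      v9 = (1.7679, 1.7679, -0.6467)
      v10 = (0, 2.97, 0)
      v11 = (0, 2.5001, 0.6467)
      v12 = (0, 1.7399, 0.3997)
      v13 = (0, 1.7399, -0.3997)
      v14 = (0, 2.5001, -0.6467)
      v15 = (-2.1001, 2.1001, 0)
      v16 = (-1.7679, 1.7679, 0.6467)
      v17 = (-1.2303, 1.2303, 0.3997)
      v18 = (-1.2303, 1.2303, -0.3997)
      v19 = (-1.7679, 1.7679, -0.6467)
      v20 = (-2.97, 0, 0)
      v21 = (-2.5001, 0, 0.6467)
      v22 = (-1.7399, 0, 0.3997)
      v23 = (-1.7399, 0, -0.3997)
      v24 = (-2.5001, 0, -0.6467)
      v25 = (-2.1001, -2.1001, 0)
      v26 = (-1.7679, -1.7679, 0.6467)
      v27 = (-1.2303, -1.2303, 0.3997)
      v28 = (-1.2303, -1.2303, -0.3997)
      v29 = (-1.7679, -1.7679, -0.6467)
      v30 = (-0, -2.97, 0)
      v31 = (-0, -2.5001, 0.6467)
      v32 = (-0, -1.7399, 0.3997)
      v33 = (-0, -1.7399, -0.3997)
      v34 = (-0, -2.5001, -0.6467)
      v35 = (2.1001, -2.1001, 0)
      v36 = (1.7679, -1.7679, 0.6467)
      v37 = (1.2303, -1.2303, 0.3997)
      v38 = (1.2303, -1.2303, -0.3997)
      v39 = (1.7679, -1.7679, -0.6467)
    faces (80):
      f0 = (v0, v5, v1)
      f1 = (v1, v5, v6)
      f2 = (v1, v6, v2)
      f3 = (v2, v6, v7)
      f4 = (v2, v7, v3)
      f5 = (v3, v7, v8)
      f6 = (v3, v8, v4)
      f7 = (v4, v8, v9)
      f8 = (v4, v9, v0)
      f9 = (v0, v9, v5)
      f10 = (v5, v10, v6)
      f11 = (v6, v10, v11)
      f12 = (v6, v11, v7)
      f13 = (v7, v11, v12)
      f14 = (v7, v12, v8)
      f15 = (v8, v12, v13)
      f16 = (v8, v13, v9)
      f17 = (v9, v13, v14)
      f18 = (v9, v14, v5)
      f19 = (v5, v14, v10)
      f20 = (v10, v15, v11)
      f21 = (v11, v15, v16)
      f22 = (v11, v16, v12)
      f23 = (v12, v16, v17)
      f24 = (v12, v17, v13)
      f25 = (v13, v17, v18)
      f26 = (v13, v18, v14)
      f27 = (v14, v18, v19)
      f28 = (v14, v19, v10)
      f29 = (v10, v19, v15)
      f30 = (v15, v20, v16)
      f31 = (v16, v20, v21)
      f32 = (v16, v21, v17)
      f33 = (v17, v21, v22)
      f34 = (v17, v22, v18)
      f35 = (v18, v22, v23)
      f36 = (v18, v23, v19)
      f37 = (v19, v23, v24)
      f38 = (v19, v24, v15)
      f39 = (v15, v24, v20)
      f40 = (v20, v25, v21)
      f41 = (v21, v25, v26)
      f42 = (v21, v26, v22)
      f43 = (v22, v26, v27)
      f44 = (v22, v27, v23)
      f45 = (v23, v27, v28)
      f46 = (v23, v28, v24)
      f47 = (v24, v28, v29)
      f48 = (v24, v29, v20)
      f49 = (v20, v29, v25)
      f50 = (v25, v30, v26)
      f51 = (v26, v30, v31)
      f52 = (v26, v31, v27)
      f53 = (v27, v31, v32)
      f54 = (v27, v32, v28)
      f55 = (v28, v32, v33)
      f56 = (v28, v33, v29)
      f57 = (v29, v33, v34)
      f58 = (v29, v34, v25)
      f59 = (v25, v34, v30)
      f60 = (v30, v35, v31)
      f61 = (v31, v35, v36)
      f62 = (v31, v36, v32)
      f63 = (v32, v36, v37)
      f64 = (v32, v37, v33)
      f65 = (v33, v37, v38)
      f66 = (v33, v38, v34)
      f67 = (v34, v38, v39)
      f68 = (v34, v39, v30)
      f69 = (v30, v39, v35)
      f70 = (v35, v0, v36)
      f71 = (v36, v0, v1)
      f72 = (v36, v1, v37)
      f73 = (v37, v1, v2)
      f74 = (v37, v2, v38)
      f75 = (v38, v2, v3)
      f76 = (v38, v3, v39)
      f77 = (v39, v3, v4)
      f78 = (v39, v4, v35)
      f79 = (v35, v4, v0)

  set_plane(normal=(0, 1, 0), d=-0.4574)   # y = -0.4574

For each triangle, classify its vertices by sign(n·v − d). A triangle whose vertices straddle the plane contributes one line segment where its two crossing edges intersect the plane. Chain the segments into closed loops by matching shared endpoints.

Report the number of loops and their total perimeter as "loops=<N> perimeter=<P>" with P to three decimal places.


Straddling triangles (20 of 80):
  (v20,v25,v21) [+-+] → (-2.78054, -0.4574, 0)–(-2.41298, -0.4574, 0.505849)  len=0.6253
  (v21,v25,v26) [+--] → (-2.41298, -0.4574, 0.505849)–(-2.31066, -0.4574, 0.6467)  len=0.1741
  (v21,v26,v22) [+-+] → (-2.31066, -0.4574, 0.6467)–(-1.74714, -0.4574, 0.463605)  len=0.5925
  (v22,v26,v27) [+--] → (-1.74714, -0.4574, 0.463605)–(-1.55044, -0.4574, 0.3997)  len=0.2068
  (v22,v27,v23) [+-+] → (-1.55044, -0.4574, 0.3997)–(-1.55044, -0.4574, -0.1025)  len=0.5022
  (v23,v27,v28) [+--] → (-1.55044, -0.4574, -0.1025)–(-1.55044, -0.4574, -0.3997)  len=0.2972
  (v23,v28,v24) [+-+] → (-1.55044, -0.4574, -0.3997)–(-2.02801, -0.4574, -0.554871)  len=0.5021
  (v24,v28,v29) [+--] → (-2.02801, -0.4574, -0.554871)–(-2.31066, -0.4574, -0.6467)  len=0.2972
  (v24,v29,v20) [+-+] → (-2.31066, -0.4574, -0.6467)–(-2.65899, -0.4574, -0.167317)  len=0.5926
  (v20,v29,v25) [+--] → (-2.65899, -0.4574, -0.167317)–(-2.78054, -0.4574, 0)  len=0.2068
  (v35,v0,v36) [-+-] → (2.78054, -0.4574, 0)–(2.65899, -0.4574, 0.167317)  len=0.2068
  (v36,v0,v1) [-++] → (2.65899, -0.4574, 0.167317)–(2.31066, -0.4574, 0.6467)  len=0.5926
  (v36,v1,v37) [-+-] → (2.31066, -0.4574, 0.6467)–(2.02801, -0.4574, 0.554871)  len=0.2972
  (v37,v1,v2) [-++] → (2.02801, -0.4574, 0.554871)–(1.55044, -0.4574, 0.3997)  len=0.5021
  (v37,v2,v38) [-+-] → (1.55044, -0.4574, 0.3997)–(1.55044, -0.4574, 0.1025)  len=0.2972
  (v38,v2,v3) [-++] → (1.55044, -0.4574, 0.1025)–(1.55044, -0.4574, -0.3997)  len=0.5022
  (v38,v3,v39) [-+-] → (1.55044, -0.4574, -0.3997)–(1.74714, -0.4574, -0.463605)  len=0.2068
  (v39,v3,v4) [-++] → (1.74714, -0.4574, -0.463605)–(2.31066, -0.4574, -0.6467)  len=0.5925
  (v39,v4,v35) [-+-] → (2.31066, -0.4574, -0.6467)–(2.41298, -0.4574, -0.505849)  len=0.1741
  (v35,v4,v0) [-++] → (2.41298, -0.4574, -0.505849)–(2.78054, -0.4574, 0)  len=0.6253

Chained into 2 loop(s):
  loop 1: 10 segments, perimeter = 3.9968
  loop 2: 10 segments, perimeter = 3.9968
Total perimeter = 7.994

loops=2 perimeter=7.994


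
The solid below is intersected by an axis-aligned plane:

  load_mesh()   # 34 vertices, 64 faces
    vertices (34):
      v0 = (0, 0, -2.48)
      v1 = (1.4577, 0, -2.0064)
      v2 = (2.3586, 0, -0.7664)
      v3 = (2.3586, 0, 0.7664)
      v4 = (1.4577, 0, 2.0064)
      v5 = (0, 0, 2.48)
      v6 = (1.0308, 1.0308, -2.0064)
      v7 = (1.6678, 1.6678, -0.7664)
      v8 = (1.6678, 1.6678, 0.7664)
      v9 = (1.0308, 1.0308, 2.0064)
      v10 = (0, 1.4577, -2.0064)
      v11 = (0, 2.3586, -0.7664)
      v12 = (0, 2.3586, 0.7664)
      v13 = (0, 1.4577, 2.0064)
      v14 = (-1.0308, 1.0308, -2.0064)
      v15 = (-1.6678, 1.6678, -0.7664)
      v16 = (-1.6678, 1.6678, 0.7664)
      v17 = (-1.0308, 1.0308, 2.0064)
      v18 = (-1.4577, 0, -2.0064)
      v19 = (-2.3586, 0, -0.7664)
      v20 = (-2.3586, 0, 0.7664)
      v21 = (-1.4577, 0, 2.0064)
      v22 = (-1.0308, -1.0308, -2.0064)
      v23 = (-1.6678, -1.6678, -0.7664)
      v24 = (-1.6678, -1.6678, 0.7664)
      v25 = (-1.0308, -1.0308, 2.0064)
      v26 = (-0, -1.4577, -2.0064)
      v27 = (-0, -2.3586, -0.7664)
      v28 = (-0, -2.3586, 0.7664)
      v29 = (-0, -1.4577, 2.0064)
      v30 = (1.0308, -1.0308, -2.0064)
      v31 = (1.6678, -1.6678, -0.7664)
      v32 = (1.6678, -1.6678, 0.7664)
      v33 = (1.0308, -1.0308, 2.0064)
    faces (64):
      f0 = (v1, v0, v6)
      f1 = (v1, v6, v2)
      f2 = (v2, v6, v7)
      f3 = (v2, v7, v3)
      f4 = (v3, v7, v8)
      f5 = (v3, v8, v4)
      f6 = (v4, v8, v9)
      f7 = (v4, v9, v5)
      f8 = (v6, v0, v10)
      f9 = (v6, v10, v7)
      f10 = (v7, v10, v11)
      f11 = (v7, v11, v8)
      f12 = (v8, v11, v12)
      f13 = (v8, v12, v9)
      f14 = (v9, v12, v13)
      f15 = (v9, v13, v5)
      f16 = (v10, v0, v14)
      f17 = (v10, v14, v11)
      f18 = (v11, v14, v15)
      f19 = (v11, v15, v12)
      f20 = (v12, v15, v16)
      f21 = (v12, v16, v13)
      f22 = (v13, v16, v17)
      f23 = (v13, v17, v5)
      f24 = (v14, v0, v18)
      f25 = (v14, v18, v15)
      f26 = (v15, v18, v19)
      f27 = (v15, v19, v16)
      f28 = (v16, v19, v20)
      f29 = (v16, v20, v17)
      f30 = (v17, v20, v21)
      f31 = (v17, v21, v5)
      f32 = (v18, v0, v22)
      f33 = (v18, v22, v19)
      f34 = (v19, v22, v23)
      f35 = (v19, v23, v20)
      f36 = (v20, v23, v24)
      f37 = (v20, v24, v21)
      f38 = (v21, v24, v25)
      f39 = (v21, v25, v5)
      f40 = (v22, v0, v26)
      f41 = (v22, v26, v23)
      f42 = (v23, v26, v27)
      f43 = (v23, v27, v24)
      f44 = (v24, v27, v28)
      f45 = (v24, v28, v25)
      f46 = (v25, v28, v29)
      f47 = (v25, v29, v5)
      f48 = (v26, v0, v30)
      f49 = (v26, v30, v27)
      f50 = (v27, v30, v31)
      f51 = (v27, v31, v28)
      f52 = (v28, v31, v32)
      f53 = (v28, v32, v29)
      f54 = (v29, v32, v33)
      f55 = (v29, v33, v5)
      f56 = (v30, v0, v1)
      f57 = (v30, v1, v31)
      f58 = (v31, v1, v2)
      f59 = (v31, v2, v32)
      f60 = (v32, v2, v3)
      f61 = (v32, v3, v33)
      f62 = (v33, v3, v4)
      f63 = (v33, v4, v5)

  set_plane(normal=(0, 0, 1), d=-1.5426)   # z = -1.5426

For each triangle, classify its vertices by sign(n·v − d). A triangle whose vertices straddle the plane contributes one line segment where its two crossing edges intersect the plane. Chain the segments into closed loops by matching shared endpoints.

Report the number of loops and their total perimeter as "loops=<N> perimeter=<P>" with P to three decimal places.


loops=1 perimeter=10.989

Straddling triangles (16 of 64):
  (v1,v6,v2) [--+] → (1.52744, 0.645248, -1.5426)–(1.79467, 0, -1.5426)  len=0.6984
  (v2,v6,v7) [+-+] → (1.52744, 0.645248, -1.5426)–(1.26906, 1.26906, -1.5426)  len=0.6752
  (v6,v10,v7) [--+] → (0.623811, 1.53628, -1.5426)–(1.26906, 1.26906, -1.5426)  len=0.6984
  (v7,v10,v11) [+-+] → (0.623811, 1.53628, -1.5426)–(0, 1.79467, -1.5426)  len=0.6752
  (v10,v14,v11) [--+] → (-0.645248, 1.52744, -1.5426)–(0, 1.79467, -1.5426)  len=0.6984
  (v11,v14,v15) [+-+] → (-0.645248, 1.52744, -1.5426)–(-1.26906, 1.26906, -1.5426)  len=0.6752
  (v14,v18,v15) [--+] → (-1.53628, 0.623811, -1.5426)–(-1.26906, 1.26906, -1.5426)  len=0.6984
  (v15,v18,v19) [+-+] → (-1.53628, 0.623811, -1.5426)–(-1.79467, 0, -1.5426)  len=0.6752
  (v18,v22,v19) [--+] → (-1.52744, -0.645248, -1.5426)–(-1.79467, 0, -1.5426)  len=0.6984
  (v19,v22,v23) [+-+] → (-1.52744, -0.645248, -1.5426)–(-1.26906, -1.26906, -1.5426)  len=0.6752
  (v22,v26,v23) [--+] → (-0.623811, -1.53628, -1.5426)–(-1.26906, -1.26906, -1.5426)  len=0.6984
  (v23,v26,v27) [+-+] → (-0.623811, -1.53628, -1.5426)–(0, -1.79467, -1.5426)  len=0.6752
  (v26,v30,v27) [--+] → (0.645248, -1.52744, -1.5426)–(0, -1.79467, -1.5426)  len=0.6984
  (v27,v30,v31) [+-+] → (0.645248, -1.52744, -1.5426)–(1.26906, -1.26906, -1.5426)  len=0.6752
  (v30,v1,v31) [--+] → (1.53628, -0.623811, -1.5426)–(1.26906, -1.26906, -1.5426)  len=0.6984
  (v31,v1,v2) [+-+] → (1.53628, -0.623811, -1.5426)–(1.79467, 0, -1.5426)  len=0.6752

Chained into 1 loop(s):
  loop 1: 16 segments, perimeter = 10.9888
Total perimeter = 10.989


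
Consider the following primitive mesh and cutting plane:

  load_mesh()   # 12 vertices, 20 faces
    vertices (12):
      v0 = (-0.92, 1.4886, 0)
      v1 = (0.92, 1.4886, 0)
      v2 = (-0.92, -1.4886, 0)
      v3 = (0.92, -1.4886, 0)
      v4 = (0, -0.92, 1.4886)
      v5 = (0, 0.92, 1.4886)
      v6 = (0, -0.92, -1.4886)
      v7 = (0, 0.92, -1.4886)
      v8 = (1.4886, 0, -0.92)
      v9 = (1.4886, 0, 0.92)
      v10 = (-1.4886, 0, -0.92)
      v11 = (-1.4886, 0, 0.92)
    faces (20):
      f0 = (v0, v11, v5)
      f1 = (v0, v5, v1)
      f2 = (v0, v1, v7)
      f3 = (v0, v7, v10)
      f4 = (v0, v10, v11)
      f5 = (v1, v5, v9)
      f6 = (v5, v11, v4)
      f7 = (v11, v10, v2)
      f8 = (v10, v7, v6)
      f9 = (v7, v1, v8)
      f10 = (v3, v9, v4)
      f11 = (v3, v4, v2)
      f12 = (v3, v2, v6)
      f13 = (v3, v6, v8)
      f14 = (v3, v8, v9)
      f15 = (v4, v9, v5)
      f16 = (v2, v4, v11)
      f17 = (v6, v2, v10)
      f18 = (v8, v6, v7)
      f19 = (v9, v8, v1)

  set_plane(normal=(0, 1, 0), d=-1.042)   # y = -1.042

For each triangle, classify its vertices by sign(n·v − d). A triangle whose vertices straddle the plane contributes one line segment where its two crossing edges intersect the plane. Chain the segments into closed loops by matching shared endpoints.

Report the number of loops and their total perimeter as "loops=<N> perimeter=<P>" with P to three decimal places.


Straddling triangles (8 of 20):
  (v11,v10,v2) [++-] → (-1.09059, -1.042, -0.276012)–(-1.09059, -1.042, 0.276012)  len=0.5520
  (v3,v9,v4) [-++] → (1.09059, -1.042, 0.276012)–(0.197397, -1.042, 1.1692)  len=1.2632
  (v3,v4,v2) [-+-] → (0.197397, -1.042, 1.1692)–(-0.197397, -1.042, 1.1692)  len=0.3948
  (v3,v2,v6) [--+] → (-0.197397, -1.042, -1.1692)–(0.197397, -1.042, -1.1692)  len=0.3948
  (v3,v6,v8) [-++] → (0.197397, -1.042, -1.1692)–(1.09059, -1.042, -0.276012)  len=1.2632
  (v3,v8,v9) [-++] → (1.09059, -1.042, -0.276012)–(1.09059, -1.042, 0.276012)  len=0.5520
  (v2,v4,v11) [-++] → (-0.197397, -1.042, 1.1692)–(-1.09059, -1.042, 0.276012)  len=1.2632
  (v6,v2,v10) [+-+] → (-0.197397, -1.042, -1.1692)–(-1.09059, -1.042, -0.276012)  len=1.2632

Chained into 1 loop(s):
  loop 1: 8 segments, perimeter = 6.9463
Total perimeter = 6.946

loops=1 perimeter=6.946


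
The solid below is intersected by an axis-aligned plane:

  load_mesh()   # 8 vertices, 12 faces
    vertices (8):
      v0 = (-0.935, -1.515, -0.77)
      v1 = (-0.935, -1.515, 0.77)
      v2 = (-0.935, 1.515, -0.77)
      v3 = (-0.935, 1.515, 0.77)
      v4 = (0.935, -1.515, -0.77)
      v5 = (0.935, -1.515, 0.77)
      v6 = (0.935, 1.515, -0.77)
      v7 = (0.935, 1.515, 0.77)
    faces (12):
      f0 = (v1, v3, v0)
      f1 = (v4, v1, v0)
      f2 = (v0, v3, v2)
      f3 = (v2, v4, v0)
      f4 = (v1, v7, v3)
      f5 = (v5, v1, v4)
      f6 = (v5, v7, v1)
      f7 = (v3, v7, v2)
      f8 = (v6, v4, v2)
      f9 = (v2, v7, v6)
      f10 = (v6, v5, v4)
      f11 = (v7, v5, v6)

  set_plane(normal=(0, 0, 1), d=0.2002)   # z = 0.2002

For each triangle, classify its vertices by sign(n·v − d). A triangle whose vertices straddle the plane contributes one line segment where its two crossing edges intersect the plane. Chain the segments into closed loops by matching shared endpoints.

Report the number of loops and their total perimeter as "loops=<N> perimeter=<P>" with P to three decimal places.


Straddling triangles (8 of 12):
  (v1,v3,v0) [++-] → (-0.935, 0.3939, 0.2002)–(-0.935, -1.515, 0.2002)  len=1.9089
  (v4,v1,v0) [-+-] → (-0.2431, -1.515, 0.2002)–(-0.935, -1.515, 0.2002)  len=0.6919
  (v0,v3,v2) [-+-] → (-0.935, 0.3939, 0.2002)–(-0.935, 1.515, 0.2002)  len=1.1211
  (v5,v1,v4) [++-] → (-0.2431, -1.515, 0.2002)–(0.935, -1.515, 0.2002)  len=1.1781
  (v3,v7,v2) [++-] → (0.2431, 1.515, 0.2002)–(-0.935, 1.515, 0.2002)  len=1.1781
  (v2,v7,v6) [-+-] → (0.2431, 1.515, 0.2002)–(0.935, 1.515, 0.2002)  len=0.6919
  (v6,v5,v4) [-+-] → (0.935, -0.3939, 0.2002)–(0.935, -1.515, 0.2002)  len=1.1211
  (v7,v5,v6) [++-] → (0.935, -0.3939, 0.2002)–(0.935, 1.515, 0.2002)  len=1.9089

Chained into 1 loop(s):
  loop 1: 8 segments, perimeter = 9.8000
Total perimeter = 9.800

loops=1 perimeter=9.800


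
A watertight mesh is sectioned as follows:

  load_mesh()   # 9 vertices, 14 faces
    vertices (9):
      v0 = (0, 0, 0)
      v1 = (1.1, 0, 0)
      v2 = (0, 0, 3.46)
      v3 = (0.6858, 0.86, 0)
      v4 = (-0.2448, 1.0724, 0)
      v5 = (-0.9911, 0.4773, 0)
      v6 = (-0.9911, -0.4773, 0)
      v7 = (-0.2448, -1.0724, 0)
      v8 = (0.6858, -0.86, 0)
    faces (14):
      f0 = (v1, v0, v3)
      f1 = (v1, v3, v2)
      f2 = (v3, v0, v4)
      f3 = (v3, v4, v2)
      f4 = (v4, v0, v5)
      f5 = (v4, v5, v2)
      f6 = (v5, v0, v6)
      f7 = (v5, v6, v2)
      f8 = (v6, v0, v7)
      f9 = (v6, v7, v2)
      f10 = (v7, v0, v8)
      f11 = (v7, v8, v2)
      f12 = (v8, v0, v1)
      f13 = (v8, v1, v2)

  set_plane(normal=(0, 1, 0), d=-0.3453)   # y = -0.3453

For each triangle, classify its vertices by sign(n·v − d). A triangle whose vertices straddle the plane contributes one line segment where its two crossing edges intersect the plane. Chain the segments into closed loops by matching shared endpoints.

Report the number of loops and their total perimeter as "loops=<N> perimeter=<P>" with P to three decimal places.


Straddling triangles (8 of 14):
  (v5,v0,v6) [++-] → (-0.717006, -0.3453, 0)–(-0.9911, -0.3453, 0)  len=0.2741
  (v5,v6,v2) [+-+] → (-0.9911, -0.3453, 0)–(-0.717006, -0.3453, 0.956882)  len=0.9954
  (v6,v0,v7) [-+-] → (-0.717006, -0.3453, 0)–(-0.0788227, -0.3453, 0)  len=0.6382
  (v6,v7,v2) [--+] → (-0.0788227, -0.3453, 2.34592)–(-0.717006, -0.3453, 0.956882)  len=1.5286
  (v7,v0,v8) [-+-] → (-0.0788227, -0.3453, 0)–(0.275357, -0.3453, 0)  len=0.3542
  (v7,v8,v2) [--+] → (0.275357, -0.3453, 2.07077)–(-0.0788227, -0.3453, 2.34592)  len=0.4485
  (v8,v0,v1) [-++] → (0.275357, -0.3453, 0)–(0.933694, -0.3453, 0)  len=0.6583
  (v8,v1,v2) [-++] → (0.933694, -0.3453, 0)–(0.275357, -0.3453, 2.07077)  len=2.1729

Chained into 1 loop(s):
  loop 1: 8 segments, perimeter = 7.0702
Total perimeter = 7.070

loops=1 perimeter=7.070


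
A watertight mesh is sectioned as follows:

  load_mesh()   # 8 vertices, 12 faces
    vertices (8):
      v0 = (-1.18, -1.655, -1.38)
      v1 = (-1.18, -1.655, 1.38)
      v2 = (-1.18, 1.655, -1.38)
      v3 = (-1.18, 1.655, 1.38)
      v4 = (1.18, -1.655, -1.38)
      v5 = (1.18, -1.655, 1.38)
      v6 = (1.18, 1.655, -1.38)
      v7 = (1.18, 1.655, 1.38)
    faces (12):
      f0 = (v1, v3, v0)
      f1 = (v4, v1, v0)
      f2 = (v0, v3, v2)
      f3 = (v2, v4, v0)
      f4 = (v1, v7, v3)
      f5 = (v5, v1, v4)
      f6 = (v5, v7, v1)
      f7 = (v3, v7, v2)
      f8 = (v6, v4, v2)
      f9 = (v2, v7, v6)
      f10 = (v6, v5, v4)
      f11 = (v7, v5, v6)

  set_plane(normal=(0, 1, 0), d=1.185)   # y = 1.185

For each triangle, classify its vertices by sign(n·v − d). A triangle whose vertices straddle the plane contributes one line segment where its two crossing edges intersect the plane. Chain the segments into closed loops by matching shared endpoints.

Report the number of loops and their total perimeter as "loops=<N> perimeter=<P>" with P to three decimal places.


Straddling triangles (8 of 12):
  (v1,v3,v0) [-+-] → (-1.18, 1.185, 1.38)–(-1.18, 1.185, 0.988097)  len=0.3919
  (v0,v3,v2) [-++] → (-1.18, 1.185, 0.988097)–(-1.18, 1.185, -1.38)  len=2.3681
  (v2,v4,v0) [+--] → (-0.844894, 1.185, -1.38)–(-1.18, 1.185, -1.38)  len=0.3351
  (v1,v7,v3) [-++] → (0.844894, 1.185, 1.38)–(-1.18, 1.185, 1.38)  len=2.0249
  (v5,v7,v1) [-+-] → (1.18, 1.185, 1.38)–(0.844894, 1.185, 1.38)  len=0.3351
  (v6,v4,v2) [+-+] → (1.18, 1.185, -1.38)–(-0.844894, 1.185, -1.38)  len=2.0249
  (v6,v5,v4) [+--] → (1.18, 1.185, -0.988097)–(1.18, 1.185, -1.38)  len=0.3919
  (v7,v5,v6) [+-+] → (1.18, 1.185, 1.38)–(1.18, 1.185, -0.988097)  len=2.3681

Chained into 1 loop(s):
  loop 1: 8 segments, perimeter = 10.2400
Total perimeter = 10.240

loops=1 perimeter=10.240


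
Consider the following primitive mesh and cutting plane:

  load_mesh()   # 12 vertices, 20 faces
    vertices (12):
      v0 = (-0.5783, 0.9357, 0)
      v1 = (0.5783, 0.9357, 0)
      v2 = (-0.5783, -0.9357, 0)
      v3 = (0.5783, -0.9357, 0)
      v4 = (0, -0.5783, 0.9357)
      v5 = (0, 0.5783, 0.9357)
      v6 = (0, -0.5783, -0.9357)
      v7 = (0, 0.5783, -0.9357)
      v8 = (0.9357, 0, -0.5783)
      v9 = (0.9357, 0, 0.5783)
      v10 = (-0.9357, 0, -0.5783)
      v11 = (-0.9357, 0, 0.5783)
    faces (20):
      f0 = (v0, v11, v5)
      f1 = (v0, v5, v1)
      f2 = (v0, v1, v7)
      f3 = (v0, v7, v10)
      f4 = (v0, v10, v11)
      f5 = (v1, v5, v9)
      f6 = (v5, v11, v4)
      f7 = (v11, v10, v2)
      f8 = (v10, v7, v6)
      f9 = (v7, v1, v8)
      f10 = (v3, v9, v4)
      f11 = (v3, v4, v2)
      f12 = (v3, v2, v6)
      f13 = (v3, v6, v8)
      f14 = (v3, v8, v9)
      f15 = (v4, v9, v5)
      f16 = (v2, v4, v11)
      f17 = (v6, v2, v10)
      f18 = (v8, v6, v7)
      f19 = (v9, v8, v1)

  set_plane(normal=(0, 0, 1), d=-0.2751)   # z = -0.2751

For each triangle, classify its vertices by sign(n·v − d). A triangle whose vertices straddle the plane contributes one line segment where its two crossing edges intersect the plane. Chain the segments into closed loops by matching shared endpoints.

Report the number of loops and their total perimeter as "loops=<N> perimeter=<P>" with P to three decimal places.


loops=1 perimeter=5.657

Straddling triangles (10 of 20):
  (v0,v1,v7) [++-] → (0.408277, 0.830623, -0.2751)–(-0.408277, 0.830623, -0.2751)  len=0.8166
  (v0,v7,v10) [+--] → (-0.408277, 0.830623, -0.2751)–(-0.748317, 0.490583, -0.2751)  len=0.4809
  (v0,v10,v11) [+-+] → (-0.748317, 0.490583, -0.2751)–(-0.9357, 0, -0.2751)  len=0.5252
  (v11,v10,v2) [+-+] → (-0.9357, 0, -0.2751)–(-0.748317, -0.490583, -0.2751)  len=0.5252
  (v7,v1,v8) [-+-] → (0.408277, 0.830623, -0.2751)–(0.748317, 0.490583, -0.2751)  len=0.4809
  (v3,v2,v6) [++-] → (-0.408277, -0.830623, -0.2751)–(0.408277, -0.830623, -0.2751)  len=0.8166
  (v3,v6,v8) [+--] → (0.408277, -0.830623, -0.2751)–(0.748317, -0.490583, -0.2751)  len=0.4809
  (v3,v8,v9) [+-+] → (0.748317, -0.490583, -0.2751)–(0.9357, 0, -0.2751)  len=0.5252
  (v6,v2,v10) [-+-] → (-0.408277, -0.830623, -0.2751)–(-0.748317, -0.490583, -0.2751)  len=0.4809
  (v9,v8,v1) [+-+] → (0.9357, 0, -0.2751)–(0.748317, 0.490583, -0.2751)  len=0.5252

Chained into 1 loop(s):
  loop 1: 10 segments, perimeter = 5.6573
Total perimeter = 5.657


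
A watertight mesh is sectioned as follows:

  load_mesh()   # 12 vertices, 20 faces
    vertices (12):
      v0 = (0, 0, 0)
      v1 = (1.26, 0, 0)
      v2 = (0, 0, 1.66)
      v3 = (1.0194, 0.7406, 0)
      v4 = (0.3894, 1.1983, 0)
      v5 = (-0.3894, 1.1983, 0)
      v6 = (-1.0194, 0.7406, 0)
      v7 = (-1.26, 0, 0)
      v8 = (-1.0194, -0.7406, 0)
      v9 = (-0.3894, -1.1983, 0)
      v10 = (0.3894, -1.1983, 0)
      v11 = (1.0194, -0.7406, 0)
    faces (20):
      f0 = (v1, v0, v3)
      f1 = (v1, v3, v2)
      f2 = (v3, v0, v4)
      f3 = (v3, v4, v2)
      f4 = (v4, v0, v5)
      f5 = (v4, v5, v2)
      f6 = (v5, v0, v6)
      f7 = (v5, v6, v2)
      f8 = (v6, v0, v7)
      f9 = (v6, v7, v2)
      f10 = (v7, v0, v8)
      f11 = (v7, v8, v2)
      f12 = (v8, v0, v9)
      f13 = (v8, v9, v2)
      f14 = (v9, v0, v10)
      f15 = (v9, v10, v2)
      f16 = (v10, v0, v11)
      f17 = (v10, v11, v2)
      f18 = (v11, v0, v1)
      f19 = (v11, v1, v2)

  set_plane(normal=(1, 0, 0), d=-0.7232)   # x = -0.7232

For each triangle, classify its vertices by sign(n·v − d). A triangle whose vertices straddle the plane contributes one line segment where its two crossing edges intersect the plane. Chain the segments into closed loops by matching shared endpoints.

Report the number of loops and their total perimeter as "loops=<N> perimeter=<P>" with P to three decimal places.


Straddling triangles (8 of 20):
  (v5,v0,v6) [++-] → (-0.7232, 0.525409, 0)–(-0.7232, 0.955792, 0)  len=0.4304
  (v5,v6,v2) [+-+] → (-0.7232, 0.955792, 0)–(-0.7232, 0.525409, 0.482335)  len=0.6464
  (v6,v0,v7) [-+-] → (-0.7232, 0.525409, 0)–(-0.7232, 0, 0)  len=0.5254
  (v6,v7,v2) [--+] → (-0.7232, 0, 0.707213)–(-0.7232, 0.525409, 0.482335)  len=0.5715
  (v7,v0,v8) [-+-] → (-0.7232, 0, 0)–(-0.7232, -0.525409, 0)  len=0.5254
  (v7,v8,v2) [--+] → (-0.7232, -0.525409, 0.482335)–(-0.7232, 0, 0.707213)  len=0.5715
  (v8,v0,v9) [-++] → (-0.7232, -0.525409, 0)–(-0.7232, -0.955792, 0)  len=0.4304
  (v8,v9,v2) [-++] → (-0.7232, -0.955792, 0)–(-0.7232, -0.525409, 0.482335)  len=0.6464

Chained into 1 loop(s):
  loop 1: 8 segments, perimeter = 4.3475
Total perimeter = 4.347

loops=1 perimeter=4.347


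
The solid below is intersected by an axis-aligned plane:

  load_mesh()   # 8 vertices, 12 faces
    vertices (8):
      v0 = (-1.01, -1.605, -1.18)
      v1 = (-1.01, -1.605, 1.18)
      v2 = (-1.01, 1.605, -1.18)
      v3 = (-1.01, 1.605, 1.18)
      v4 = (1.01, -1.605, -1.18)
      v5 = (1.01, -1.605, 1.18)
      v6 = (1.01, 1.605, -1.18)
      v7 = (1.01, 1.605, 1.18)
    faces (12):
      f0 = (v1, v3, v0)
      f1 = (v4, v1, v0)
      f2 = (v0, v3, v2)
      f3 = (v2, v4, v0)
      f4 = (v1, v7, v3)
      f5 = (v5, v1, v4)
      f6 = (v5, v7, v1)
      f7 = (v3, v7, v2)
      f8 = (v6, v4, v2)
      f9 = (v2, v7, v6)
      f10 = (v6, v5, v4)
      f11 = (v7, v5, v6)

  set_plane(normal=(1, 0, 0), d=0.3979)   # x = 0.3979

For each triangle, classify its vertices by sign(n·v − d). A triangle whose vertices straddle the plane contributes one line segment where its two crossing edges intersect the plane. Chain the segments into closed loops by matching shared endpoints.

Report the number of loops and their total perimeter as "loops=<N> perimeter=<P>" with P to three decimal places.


loops=1 perimeter=11.140

Straddling triangles (8 of 12):
  (v4,v1,v0) [+--] → (0.3979, -1.605, -0.464873)–(0.3979, -1.605, -1.18)  len=0.7151
  (v2,v4,v0) [-+-] → (0.3979, -0.632306, -1.18)–(0.3979, -1.605, -1.18)  len=0.9727
  (v1,v7,v3) [-+-] → (0.3979, 0.632306, 1.18)–(0.3979, 1.605, 1.18)  len=0.9727
  (v5,v1,v4) [+-+] → (0.3979, -1.605, 1.18)–(0.3979, -1.605, -0.464873)  len=1.6449
  (v5,v7,v1) [++-] → (0.3979, 0.632306, 1.18)–(0.3979, -1.605, 1.18)  len=2.2373
  (v3,v7,v2) [-+-] → (0.3979, 1.605, 1.18)–(0.3979, 1.605, 0.464873)  len=0.7151
  (v6,v4,v2) [++-] → (0.3979, -0.632306, -1.18)–(0.3979, 1.605, -1.18)  len=2.2373
  (v2,v7,v6) [-++] → (0.3979, 1.605, 0.464873)–(0.3979, 1.605, -1.18)  len=1.6449

Chained into 1 loop(s):
  loop 1: 8 segments, perimeter = 11.1400
Total perimeter = 11.140


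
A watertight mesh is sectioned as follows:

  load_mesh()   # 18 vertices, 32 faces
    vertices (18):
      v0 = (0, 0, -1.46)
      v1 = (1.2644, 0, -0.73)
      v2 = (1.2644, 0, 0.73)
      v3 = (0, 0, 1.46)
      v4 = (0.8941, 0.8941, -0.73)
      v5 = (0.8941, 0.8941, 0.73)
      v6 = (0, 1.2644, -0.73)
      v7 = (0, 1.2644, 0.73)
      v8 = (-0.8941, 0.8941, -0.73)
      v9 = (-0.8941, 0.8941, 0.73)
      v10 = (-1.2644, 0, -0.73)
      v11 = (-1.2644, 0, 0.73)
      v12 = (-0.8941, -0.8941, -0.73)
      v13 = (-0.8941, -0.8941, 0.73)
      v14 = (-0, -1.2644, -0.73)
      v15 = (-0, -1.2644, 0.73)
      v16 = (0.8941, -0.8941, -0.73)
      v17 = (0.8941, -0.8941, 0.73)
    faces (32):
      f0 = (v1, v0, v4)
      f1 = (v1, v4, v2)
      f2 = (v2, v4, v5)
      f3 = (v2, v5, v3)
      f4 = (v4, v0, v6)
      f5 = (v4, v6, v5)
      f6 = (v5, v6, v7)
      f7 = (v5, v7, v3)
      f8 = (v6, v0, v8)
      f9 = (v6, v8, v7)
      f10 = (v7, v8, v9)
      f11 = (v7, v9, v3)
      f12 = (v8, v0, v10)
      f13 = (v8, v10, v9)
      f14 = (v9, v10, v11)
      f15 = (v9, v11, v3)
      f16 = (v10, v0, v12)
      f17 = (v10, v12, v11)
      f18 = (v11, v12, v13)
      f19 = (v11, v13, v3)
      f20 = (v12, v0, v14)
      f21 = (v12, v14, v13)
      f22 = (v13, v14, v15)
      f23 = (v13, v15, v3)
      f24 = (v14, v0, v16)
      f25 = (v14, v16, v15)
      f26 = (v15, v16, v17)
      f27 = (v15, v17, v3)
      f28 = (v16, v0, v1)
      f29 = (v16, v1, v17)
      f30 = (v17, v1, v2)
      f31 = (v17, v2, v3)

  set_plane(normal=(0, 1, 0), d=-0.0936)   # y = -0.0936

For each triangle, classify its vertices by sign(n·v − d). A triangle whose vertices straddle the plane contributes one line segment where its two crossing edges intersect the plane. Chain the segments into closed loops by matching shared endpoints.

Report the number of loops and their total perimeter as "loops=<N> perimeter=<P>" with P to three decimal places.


loops=1 perimeter=8.534

Straddling triangles (12 of 32):
  (v10,v0,v12) [++-] → (-0.0936, -0.0936, -1.38358)–(-1.22563, -0.0936, -0.73)  len=1.3072
  (v10,v12,v11) [+-+] → (-1.22563, -0.0936, -0.73)–(-1.22563, -0.0936, 0.577158)  len=1.3072
  (v11,v12,v13) [+--] → (-1.22563, -0.0936, 0.577158)–(-1.22563, -0.0936, 0.73)  len=0.1528
  (v11,v13,v3) [+-+] → (-1.22563, -0.0936, 0.73)–(-0.0936, -0.0936, 1.38358)  len=1.3072
  (v12,v0,v14) [-+-] → (-0.0936, -0.0936, -1.38358)–(0, -0.0936, -1.40596)  len=0.0962
  (v13,v15,v3) [--+] → (0, -0.0936, 1.40596)–(-0.0936, -0.0936, 1.38358)  len=0.0962
  (v14,v0,v16) [-+-] → (0, -0.0936, -1.40596)–(0.0936, -0.0936, -1.38358)  len=0.0962
  (v15,v17,v3) [--+] → (0.0936, -0.0936, 1.38358)–(0, -0.0936, 1.40596)  len=0.0962
  (v16,v0,v1) [-++] → (0.0936, -0.0936, -1.38358)–(1.22563, -0.0936, -0.73)  len=1.3072
  (v16,v1,v17) [-+-] → (1.22563, -0.0936, -0.73)–(1.22563, -0.0936, -0.577158)  len=0.1528
  (v17,v1,v2) [-++] → (1.22563, -0.0936, -0.577158)–(1.22563, -0.0936, 0.73)  len=1.3072
  (v17,v2,v3) [-++] → (1.22563, -0.0936, 0.73)–(0.0936, -0.0936, 1.38358)  len=1.3072

Chained into 1 loop(s):
  loop 1: 12 segments, perimeter = 8.5336
Total perimeter = 8.534
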